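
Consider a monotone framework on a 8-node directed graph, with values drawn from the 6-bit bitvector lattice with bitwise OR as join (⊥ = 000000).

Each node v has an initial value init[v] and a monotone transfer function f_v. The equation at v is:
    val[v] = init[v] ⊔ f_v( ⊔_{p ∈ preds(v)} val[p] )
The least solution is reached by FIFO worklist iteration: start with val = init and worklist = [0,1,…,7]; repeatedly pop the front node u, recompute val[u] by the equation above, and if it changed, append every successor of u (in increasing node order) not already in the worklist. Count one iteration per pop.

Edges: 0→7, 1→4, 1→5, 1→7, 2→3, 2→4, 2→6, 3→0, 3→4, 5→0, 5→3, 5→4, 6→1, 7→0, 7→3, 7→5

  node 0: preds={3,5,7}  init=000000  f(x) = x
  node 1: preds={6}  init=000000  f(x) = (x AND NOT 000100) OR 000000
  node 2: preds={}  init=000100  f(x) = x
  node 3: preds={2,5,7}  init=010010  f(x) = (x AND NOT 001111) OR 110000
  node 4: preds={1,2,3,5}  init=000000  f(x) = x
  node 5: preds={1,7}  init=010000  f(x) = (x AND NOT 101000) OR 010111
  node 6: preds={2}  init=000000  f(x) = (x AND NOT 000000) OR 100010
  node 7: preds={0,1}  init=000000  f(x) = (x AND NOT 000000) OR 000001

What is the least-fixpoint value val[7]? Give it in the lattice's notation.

110111

Trace (18 dequeues):
  [1] u=0 | in 010010 | out 010010 | prev 000000 | push {}
  [2] u=1 | in 000000 | out 000000 | ==
  [3] u=2 | in 000000 | out 000100 | ==
  [4] u=3 | in 010100 | out 110010 | prev 010010 | push {0}
  [5] u=4 | in 110110 | out 110110 | prev 000000 | push {}
  [6] u=5 | in 000000 | out 010111 | prev 010000 | push {3,4}
  [7] u=6 | in 000100 | out 100110 | prev 000000 | push {1}
  [8] u=7 | in 010010 | out 010011 | prev 000000 | push {5}
  [9] u=0 | in 110111 | out 110111 | prev 010010 | push {7}
  [10] u=3 | in 010111 | out 110010 | ==
  [11] u=4 | in 110111 | out 110111 | prev 110110 | push {}
  [12] u=1 | in 100110 | out 100010 | prev 000000 | push {4}
  [13] u=5 | in 110011 | out 010111 | ==
  [14] u=7 | in 110111 | out 110111 | prev 010011 | push {0,3,5}
  [15] u=4 | in 110111 | out 110111 | ==
  [16] u=0 | in 110111 | out 110111 | ==
  [17] u=3 | in 110111 | out 110010 | ==
  [18] u=5 | in 110111 | out 010111 | ==

Converged values:
  [0] 110111
  [1] 100010
  [2] 000100
  [3] 110010
  [4] 110111
  [5] 010111
  [6] 100110
  [7] 110111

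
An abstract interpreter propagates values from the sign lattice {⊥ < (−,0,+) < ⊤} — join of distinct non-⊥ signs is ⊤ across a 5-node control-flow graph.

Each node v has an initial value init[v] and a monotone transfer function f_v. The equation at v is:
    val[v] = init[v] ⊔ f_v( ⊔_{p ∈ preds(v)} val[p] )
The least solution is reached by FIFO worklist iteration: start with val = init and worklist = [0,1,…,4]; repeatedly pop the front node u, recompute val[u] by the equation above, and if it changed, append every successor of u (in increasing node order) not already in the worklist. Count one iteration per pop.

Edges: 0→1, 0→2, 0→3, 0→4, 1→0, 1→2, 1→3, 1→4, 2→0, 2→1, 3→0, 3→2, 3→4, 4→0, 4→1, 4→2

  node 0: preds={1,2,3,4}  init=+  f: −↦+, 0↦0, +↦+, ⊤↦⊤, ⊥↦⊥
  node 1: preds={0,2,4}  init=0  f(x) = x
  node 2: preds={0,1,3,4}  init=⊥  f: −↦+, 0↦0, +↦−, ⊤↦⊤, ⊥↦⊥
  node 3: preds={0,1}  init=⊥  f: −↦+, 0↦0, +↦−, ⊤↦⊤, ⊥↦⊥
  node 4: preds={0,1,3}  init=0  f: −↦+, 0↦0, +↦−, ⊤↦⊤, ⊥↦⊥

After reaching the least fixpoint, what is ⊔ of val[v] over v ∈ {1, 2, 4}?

⊤

Worklist (8 pops):
  #1 pop 0: in=0 → ⊤ (was +); enqueue []
  #2 pop 1: in=⊤ → ⊤ (was 0); enqueue [0]
  #3 pop 2: in=⊤ → ⊤ (was ⊥); enqueue [1]
  #4 pop 3: in=⊤ → ⊤ (was ⊥); enqueue [2]
  #5 pop 4: in=⊤ → ⊤ (was 0); enqueue []
  #6 pop 0: in=⊤ → ⊤ (no change)
  #7 pop 1: in=⊤ → ⊤ (no change)
  #8 pop 2: in=⊤ → ⊤ (no change)

Fixpoint:
  val[0] = ⊤
  val[1] = ⊤
  val[2] = ⊤
  val[3] = ⊤
  val[4] = ⊤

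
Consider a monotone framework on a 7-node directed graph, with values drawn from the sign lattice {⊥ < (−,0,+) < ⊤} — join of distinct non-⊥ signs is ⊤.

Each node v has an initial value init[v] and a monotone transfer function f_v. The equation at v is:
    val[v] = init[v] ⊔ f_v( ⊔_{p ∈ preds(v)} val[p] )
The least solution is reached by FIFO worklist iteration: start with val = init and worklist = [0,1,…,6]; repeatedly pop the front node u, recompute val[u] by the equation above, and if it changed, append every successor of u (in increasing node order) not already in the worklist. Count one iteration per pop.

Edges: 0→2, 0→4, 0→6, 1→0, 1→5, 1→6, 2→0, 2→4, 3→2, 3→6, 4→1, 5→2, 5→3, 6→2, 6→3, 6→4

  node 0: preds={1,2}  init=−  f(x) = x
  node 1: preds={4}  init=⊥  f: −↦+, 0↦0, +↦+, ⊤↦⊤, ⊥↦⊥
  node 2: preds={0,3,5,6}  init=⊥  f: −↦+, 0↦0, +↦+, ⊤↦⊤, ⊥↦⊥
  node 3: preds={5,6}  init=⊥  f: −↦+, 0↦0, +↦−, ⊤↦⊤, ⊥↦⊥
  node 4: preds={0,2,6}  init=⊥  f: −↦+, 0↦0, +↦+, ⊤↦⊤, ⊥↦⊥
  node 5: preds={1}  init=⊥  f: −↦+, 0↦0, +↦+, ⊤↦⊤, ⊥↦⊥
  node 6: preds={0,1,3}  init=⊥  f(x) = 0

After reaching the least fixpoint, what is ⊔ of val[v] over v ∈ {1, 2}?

⊤

Worklist (19 pops):
  #1 pop 0: in=⊥ → − (no change)
  #2 pop 1: in=⊥ → ⊥ (no change)
  #3 pop 2: in=− → + (was ⊥); enqueue [0]
  #4 pop 3: in=⊥ → ⊥ (no change)
  #5 pop 4: in=⊤ → ⊤ (was ⊥); enqueue [1]
  #6 pop 5: in=⊥ → ⊥ (no change)
  #7 pop 6: in=− → 0 (was ⊥); enqueue [2,3,4]
  #8 pop 0: in=+ → ⊤ (was −); enqueue [6]
  #9 pop 1: in=⊤ → ⊤ (was ⊥); enqueue [0,5]
  #10 pop 2: in=⊤ → ⊤ (was +); enqueue []
  #11 pop 3: in=0 → 0 (was ⊥); enqueue [2]
  #12 pop 4: in=⊤ → ⊤ (no change)
  #13 pop 6: in=⊤ → 0 (no change)
  #14 pop 0: in=⊤ → ⊤ (no change)
  #15 pop 5: in=⊤ → ⊤ (was ⊥); enqueue [3]
  #16 pop 2: in=⊤ → ⊤ (no change)
  #17 pop 3: in=⊤ → ⊤ (was 0); enqueue [2,6]
  #18 pop 2: in=⊤ → ⊤ (no change)
  #19 pop 6: in=⊤ → 0 (no change)

Fixpoint:
  val[0] = ⊤
  val[1] = ⊤
  val[2] = ⊤
  val[3] = ⊤
  val[4] = ⊤
  val[5] = ⊤
  val[6] = 0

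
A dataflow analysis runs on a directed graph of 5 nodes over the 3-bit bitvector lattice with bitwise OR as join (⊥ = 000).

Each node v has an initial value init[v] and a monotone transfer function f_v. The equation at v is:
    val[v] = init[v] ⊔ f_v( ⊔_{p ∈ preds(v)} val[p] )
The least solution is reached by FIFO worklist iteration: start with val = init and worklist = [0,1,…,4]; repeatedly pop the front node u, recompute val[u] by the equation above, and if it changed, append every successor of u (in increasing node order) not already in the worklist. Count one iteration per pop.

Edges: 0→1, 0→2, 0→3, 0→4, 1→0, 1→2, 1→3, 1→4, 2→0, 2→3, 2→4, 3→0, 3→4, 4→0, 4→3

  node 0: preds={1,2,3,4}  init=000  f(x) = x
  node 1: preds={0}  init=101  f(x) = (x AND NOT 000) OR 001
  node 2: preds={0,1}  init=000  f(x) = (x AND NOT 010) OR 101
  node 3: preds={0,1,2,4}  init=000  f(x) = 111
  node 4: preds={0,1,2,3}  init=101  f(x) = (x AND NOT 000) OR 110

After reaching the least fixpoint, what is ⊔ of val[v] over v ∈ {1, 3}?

111

Iteration log — 12 steps:
  step 1. node 0  ⊔preds=101  new=101  old=000  +wl: 
  step 2. node 1  ⊔preds=101  new=101  stable
  step 3. node 2  ⊔preds=101  new=101  old=000  +wl: 0
  step 4. node 3  ⊔preds=101  new=111  old=000  +wl: 
  step 5. node 4  ⊔preds=111  new=111  old=101  +wl: 3
  step 6. node 0  ⊔preds=111  new=111  old=101  +wl: 1,2,4
  step 7. node 3  ⊔preds=111  new=111  stable
  step 8. node 1  ⊔preds=111  new=111  old=101  +wl: 0,3
  step 9. node 2  ⊔preds=111  new=101  stable
  step 10. node 4  ⊔preds=111  new=111  stable
  step 11. node 0  ⊔preds=111  new=111  stable
  step 12. node 3  ⊔preds=111  new=111  stable

Least fixpoint reached:
  node 0: 111
  node 1: 111
  node 2: 101
  node 3: 111
  node 4: 111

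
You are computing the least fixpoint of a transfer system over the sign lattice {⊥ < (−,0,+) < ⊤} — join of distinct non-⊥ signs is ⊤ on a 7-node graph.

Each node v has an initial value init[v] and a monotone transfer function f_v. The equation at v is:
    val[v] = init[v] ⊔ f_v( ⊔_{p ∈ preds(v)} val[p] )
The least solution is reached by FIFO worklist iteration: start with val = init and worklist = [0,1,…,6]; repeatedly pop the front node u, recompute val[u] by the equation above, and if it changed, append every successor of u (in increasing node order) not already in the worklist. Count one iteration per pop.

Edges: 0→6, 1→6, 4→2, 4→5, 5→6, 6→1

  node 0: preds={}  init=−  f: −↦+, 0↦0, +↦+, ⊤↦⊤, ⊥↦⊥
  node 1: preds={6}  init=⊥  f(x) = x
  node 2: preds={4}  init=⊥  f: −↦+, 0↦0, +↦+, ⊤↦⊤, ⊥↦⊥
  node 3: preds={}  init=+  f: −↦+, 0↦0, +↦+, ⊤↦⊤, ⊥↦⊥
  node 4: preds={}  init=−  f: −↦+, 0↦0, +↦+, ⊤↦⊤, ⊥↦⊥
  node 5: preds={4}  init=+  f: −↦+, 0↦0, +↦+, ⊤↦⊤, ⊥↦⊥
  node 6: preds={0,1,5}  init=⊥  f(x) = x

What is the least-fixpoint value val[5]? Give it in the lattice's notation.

+

Worklist (9 pops):
  #1 pop 0: in=⊥ → − (no change)
  #2 pop 1: in=⊥ → ⊥ (no change)
  #3 pop 2: in=− → + (was ⊥); enqueue []
  #4 pop 3: in=⊥ → + (no change)
  #5 pop 4: in=⊥ → − (no change)
  #6 pop 5: in=− → + (no change)
  #7 pop 6: in=⊤ → ⊤ (was ⊥); enqueue [1]
  #8 pop 1: in=⊤ → ⊤ (was ⊥); enqueue [6]
  #9 pop 6: in=⊤ → ⊤ (no change)

Fixpoint:
  val[0] = −
  val[1] = ⊤
  val[2] = +
  val[3] = +
  val[4] = −
  val[5] = +
  val[6] = ⊤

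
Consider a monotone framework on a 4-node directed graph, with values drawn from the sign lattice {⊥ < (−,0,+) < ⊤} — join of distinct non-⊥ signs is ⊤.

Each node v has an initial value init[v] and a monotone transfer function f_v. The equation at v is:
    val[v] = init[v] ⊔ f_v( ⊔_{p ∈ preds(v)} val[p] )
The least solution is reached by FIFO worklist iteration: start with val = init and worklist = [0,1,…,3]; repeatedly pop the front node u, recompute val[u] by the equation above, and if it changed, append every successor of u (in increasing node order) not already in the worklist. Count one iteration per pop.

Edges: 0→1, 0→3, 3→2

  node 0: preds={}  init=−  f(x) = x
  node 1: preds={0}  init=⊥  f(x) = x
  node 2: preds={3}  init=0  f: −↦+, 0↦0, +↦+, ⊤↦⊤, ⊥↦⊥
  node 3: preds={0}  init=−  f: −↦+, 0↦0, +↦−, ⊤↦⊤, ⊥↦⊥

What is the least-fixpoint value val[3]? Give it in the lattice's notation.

Trace (5 dequeues):
  [1] u=0 | in ⊥ | out − | ==
  [2] u=1 | in − | out − | prev ⊥ | push {}
  [3] u=2 | in − | out ⊤ | prev 0 | push {}
  [4] u=3 | in − | out ⊤ | prev − | push {2}
  [5] u=2 | in ⊤ | out ⊤ | ==

Converged values:
  [0] −
  [1] −
  [2] ⊤
  [3] ⊤

⊤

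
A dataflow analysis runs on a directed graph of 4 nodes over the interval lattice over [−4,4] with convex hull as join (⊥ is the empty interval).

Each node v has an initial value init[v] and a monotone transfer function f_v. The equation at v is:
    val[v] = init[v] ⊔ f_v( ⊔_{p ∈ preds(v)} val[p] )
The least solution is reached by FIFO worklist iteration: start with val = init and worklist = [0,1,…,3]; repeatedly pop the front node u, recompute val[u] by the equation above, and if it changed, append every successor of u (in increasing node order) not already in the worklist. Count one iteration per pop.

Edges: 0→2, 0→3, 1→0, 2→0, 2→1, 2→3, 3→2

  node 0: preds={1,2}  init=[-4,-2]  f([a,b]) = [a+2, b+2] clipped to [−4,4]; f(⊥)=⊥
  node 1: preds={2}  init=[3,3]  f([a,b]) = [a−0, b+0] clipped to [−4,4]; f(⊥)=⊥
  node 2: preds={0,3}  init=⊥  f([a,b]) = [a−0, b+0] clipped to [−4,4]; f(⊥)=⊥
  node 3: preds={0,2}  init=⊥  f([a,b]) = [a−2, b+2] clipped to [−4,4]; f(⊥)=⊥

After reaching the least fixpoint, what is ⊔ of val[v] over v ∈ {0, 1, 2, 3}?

Trace (8 dequeues):
  [1] u=0 | in [3,3] | out [-4,4] | prev [-4,-2] | push {}
  [2] u=1 | in ⊥ | out [3,3] | ==
  [3] u=2 | in [-4,4] | out [-4,4] | prev ⊥ | push {0,1}
  [4] u=3 | in [-4,4] | out [-4,4] | prev ⊥ | push {2}
  [5] u=0 | in [-4,4] | out [-4,4] | ==
  [6] u=1 | in [-4,4] | out [-4,4] | prev [3,3] | push {0}
  [7] u=2 | in [-4,4] | out [-4,4] | ==
  [8] u=0 | in [-4,4] | out [-4,4] | ==

Converged values:
  [0] [-4,4]
  [1] [-4,4]
  [2] [-4,4]
  [3] [-4,4]

[-4,4]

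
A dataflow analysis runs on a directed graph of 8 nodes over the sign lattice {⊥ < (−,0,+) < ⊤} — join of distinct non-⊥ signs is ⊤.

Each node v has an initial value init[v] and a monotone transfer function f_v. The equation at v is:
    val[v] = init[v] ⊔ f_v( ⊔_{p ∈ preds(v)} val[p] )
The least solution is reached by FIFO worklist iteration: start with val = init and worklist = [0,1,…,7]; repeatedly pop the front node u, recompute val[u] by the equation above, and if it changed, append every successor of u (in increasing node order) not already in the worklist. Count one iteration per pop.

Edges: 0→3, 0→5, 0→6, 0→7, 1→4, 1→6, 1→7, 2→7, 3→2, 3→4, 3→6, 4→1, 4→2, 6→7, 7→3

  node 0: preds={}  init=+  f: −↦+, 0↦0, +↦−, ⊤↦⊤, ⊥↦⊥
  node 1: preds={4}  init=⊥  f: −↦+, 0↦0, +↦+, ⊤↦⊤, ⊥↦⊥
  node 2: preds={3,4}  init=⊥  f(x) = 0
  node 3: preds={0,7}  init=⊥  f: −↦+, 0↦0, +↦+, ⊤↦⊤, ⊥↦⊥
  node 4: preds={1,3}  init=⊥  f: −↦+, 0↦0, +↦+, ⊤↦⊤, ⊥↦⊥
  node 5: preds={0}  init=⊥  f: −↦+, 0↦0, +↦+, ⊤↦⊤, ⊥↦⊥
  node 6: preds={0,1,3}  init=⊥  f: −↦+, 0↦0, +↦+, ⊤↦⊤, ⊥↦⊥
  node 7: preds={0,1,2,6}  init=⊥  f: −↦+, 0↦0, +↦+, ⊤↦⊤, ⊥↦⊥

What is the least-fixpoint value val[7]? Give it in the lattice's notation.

Trace (19 dequeues):
  [1] u=0 | in ⊥ | out + | ==
  [2] u=1 | in ⊥ | out ⊥ | ==
  [3] u=2 | in ⊥ | out 0 | prev ⊥ | push {}
  [4] u=3 | in + | out + | prev ⊥ | push {2}
  [5] u=4 | in + | out + | prev ⊥ | push {1}
  [6] u=5 | in + | out + | prev ⊥ | push {}
  [7] u=6 | in + | out + | prev ⊥ | push {}
  [8] u=7 | in ⊤ | out ⊤ | prev ⊥ | push {3}
  [9] u=2 | in + | out 0 | ==
  [10] u=1 | in + | out + | prev ⊥ | push {4,6,7}
  [11] u=3 | in ⊤ | out ⊤ | prev + | push {2}
  [12] u=4 | in ⊤ | out ⊤ | prev + | push {1}
  [13] u=6 | in ⊤ | out ⊤ | prev + | push {}
  [14] u=7 | in ⊤ | out ⊤ | ==
  [15] u=2 | in ⊤ | out 0 | ==
  [16] u=1 | in ⊤ | out ⊤ | prev + | push {4,6,7}
  [17] u=4 | in ⊤ | out ⊤ | ==
  [18] u=6 | in ⊤ | out ⊤ | ==
  [19] u=7 | in ⊤ | out ⊤ | ==

Converged values:
  [0] +
  [1] ⊤
  [2] 0
  [3] ⊤
  [4] ⊤
  [5] +
  [6] ⊤
  [7] ⊤

⊤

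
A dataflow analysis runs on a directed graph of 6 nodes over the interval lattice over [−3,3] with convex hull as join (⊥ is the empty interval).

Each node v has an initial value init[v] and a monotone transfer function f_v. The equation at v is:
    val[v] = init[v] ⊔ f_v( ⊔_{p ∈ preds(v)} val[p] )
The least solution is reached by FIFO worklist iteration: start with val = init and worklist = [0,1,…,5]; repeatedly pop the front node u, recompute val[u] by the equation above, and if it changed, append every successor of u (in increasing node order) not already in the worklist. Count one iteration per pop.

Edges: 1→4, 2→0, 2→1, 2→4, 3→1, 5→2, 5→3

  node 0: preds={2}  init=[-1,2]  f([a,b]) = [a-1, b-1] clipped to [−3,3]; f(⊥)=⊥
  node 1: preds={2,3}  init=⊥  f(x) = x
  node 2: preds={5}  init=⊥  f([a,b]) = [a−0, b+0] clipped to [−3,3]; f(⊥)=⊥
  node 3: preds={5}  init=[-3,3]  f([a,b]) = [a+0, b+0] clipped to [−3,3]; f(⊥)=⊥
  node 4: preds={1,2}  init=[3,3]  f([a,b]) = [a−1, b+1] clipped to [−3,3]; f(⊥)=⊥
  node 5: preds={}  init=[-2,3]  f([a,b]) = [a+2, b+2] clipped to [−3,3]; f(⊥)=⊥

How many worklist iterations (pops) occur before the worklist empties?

Trace (8 dequeues):
  [1] u=0 | in ⊥ | out [-1,2] | ==
  [2] u=1 | in [-3,3] | out [-3,3] | prev ⊥ | push {}
  [3] u=2 | in [-2,3] | out [-2,3] | prev ⊥ | push {0,1}
  [4] u=3 | in [-2,3] | out [-3,3] | ==
  [5] u=4 | in [-3,3] | out [-3,3] | prev [3,3] | push {}
  [6] u=5 | in ⊥ | out [-2,3] | ==
  [7] u=0 | in [-2,3] | out [-3,2] | prev [-1,2] | push {}
  [8] u=1 | in [-3,3] | out [-3,3] | ==

Converged values:
  [0] [-3,2]
  [1] [-3,3]
  [2] [-2,3]
  [3] [-3,3]
  [4] [-3,3]
  [5] [-2,3]

8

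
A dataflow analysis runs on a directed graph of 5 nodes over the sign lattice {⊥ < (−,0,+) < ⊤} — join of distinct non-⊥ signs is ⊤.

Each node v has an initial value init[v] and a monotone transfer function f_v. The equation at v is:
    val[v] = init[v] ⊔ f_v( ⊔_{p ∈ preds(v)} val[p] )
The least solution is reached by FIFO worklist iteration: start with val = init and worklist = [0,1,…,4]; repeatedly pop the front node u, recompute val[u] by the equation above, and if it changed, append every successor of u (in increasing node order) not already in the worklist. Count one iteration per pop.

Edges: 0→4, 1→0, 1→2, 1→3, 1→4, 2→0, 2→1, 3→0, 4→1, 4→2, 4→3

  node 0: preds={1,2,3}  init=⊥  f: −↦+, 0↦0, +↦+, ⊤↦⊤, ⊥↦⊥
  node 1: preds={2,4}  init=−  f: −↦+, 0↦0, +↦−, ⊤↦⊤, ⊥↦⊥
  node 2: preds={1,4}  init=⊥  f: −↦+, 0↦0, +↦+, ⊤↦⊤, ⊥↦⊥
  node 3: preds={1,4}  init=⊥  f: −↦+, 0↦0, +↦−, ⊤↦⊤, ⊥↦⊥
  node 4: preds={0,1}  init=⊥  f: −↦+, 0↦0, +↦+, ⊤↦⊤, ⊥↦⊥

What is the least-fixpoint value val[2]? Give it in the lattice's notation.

⊤

Iteration log — 12 steps:
  step 1. node 0  ⊔preds=−  new=+  old=⊥  +wl: 
  step 2. node 1  ⊔preds=⊥  new=−  stable
  step 3. node 2  ⊔preds=−  new=+  old=⊥  +wl: 0,1
  step 4. node 3  ⊔preds=−  new=+  old=⊥  +wl: 
  step 5. node 4  ⊔preds=⊤  new=⊤  old=⊥  +wl: 2,3
  step 6. node 0  ⊔preds=⊤  new=⊤  old=+  +wl: 4
  step 7. node 1  ⊔preds=⊤  new=⊤  old=−  +wl: 0
  step 8. node 2  ⊔preds=⊤  new=⊤  old=+  +wl: 1
  step 9. node 3  ⊔preds=⊤  new=⊤  old=+  +wl: 
  step 10. node 4  ⊔preds=⊤  new=⊤  stable
  step 11. node 0  ⊔preds=⊤  new=⊤  stable
  step 12. node 1  ⊔preds=⊤  new=⊤  stable

Least fixpoint reached:
  node 0: ⊤
  node 1: ⊤
  node 2: ⊤
  node 3: ⊤
  node 4: ⊤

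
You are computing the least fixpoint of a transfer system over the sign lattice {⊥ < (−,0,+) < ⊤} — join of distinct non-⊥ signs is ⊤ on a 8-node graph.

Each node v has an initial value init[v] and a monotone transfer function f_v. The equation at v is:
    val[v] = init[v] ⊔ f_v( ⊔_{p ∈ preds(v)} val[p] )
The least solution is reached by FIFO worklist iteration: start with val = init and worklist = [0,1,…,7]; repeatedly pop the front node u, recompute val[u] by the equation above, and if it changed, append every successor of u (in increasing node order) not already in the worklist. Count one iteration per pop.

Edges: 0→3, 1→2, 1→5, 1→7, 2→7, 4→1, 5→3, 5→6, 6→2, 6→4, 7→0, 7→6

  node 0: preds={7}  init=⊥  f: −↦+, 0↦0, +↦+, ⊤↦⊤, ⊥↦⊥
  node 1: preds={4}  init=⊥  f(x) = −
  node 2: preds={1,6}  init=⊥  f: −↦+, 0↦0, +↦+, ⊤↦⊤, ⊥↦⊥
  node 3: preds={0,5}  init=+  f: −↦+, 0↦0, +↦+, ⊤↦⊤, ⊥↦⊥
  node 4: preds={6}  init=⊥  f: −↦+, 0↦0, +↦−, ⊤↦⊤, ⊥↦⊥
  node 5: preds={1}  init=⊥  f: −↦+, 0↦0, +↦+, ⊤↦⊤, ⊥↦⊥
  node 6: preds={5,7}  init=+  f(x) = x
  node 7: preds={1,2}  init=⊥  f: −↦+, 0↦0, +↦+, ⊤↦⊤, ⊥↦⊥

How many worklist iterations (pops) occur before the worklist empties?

16

Trace (16 dequeues):
  [1] u=0 | in ⊥ | out ⊥ | ==
  [2] u=1 | in ⊥ | out − | prev ⊥ | push {}
  [3] u=2 | in ⊤ | out ⊤ | prev ⊥ | push {}
  [4] u=3 | in ⊥ | out + | ==
  [5] u=4 | in + | out − | prev ⊥ | push {1}
  [6] u=5 | in − | out + | prev ⊥ | push {3}
  [7] u=6 | in + | out + | ==
  [8] u=7 | in ⊤ | out ⊤ | prev ⊥ | push {0,6}
  [9] u=1 | in − | out − | ==
  [10] u=3 | in + | out + | ==
  [11] u=0 | in ⊤ | out ⊤ | prev ⊥ | push {3}
  [12] u=6 | in ⊤ | out ⊤ | prev + | push {2,4}
  [13] u=3 | in ⊤ | out ⊤ | prev + | push {}
  [14] u=2 | in ⊤ | out ⊤ | ==
  [15] u=4 | in ⊤ | out ⊤ | prev − | push {1}
  [16] u=1 | in ⊤ | out − | ==

Converged values:
  [0] ⊤
  [1] −
  [2] ⊤
  [3] ⊤
  [4] ⊤
  [5] +
  [6] ⊤
  [7] ⊤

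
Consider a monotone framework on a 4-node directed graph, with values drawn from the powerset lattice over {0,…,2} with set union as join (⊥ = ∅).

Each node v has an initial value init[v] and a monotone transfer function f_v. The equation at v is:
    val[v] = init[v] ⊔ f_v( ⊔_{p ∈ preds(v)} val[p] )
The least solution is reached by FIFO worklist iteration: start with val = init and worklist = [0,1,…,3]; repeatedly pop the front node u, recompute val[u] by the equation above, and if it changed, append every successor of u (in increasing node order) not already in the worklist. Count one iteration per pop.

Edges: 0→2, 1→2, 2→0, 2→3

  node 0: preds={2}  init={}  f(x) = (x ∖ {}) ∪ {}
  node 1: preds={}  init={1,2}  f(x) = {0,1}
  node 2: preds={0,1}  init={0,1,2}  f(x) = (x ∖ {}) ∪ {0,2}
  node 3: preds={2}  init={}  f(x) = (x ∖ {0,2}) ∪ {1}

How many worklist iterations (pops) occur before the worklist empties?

4

Trace (4 dequeues):
  [1] u=0 | in {0,1,2} | out {0,1,2} | prev {} | push {}
  [2] u=1 | in {} | out {0,1,2} | prev {1,2} | push {}
  [3] u=2 | in {0,1,2} | out {0,1,2} | ==
  [4] u=3 | in {0,1,2} | out {1} | prev {} | push {}

Converged values:
  [0] {0,1,2}
  [1] {0,1,2}
  [2] {0,1,2}
  [3] {1}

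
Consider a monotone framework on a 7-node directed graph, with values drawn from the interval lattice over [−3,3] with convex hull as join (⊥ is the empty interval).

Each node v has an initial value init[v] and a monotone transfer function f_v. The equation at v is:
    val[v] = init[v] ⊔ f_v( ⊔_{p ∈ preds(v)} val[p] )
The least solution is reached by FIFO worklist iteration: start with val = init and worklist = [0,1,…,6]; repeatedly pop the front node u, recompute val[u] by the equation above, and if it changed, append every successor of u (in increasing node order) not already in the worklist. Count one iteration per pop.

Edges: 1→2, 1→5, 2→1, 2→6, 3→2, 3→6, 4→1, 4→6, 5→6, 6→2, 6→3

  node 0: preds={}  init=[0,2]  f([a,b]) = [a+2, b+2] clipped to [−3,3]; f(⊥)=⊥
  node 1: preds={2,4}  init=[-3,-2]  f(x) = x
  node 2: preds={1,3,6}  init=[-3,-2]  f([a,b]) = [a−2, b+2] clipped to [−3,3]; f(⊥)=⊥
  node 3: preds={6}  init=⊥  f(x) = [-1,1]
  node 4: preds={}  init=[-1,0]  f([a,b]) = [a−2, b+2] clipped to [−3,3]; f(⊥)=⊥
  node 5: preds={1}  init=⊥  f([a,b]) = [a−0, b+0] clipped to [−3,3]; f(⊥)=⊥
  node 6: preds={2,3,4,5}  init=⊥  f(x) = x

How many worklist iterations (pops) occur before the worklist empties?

17

Worklist (17 pops):
  #1 pop 0: in=⊥ → [0,2] (no change)
  #2 pop 1: in=[-3,0] → [-3,0] (was [-3,-2]); enqueue []
  #3 pop 2: in=[-3,0] → [-3,2] (was [-3,-2]); enqueue [1]
  #4 pop 3: in=⊥ → [-1,1] (was ⊥); enqueue [2]
  #5 pop 4: in=⊥ → [-1,0] (no change)
  #6 pop 5: in=[-3,0] → [-3,0] (was ⊥); enqueue []
  #7 pop 6: in=[-3,2] → [-3,2] (was ⊥); enqueue [3]
  #8 pop 1: in=[-3,2] → [-3,2] (was [-3,0]); enqueue [5]
  #9 pop 2: in=[-3,2] → [-3,3] (was [-3,2]); enqueue [1,6]
  #10 pop 3: in=[-3,2] → [-1,1] (no change)
  #11 pop 5: in=[-3,2] → [-3,2] (was [-3,0]); enqueue []
  #12 pop 1: in=[-3,3] → [-3,3] (was [-3,2]); enqueue [2,5]
  #13 pop 6: in=[-3,3] → [-3,3] (was [-3,2]); enqueue [3]
  #14 pop 2: in=[-3,3] → [-3,3] (no change)
  #15 pop 5: in=[-3,3] → [-3,3] (was [-3,2]); enqueue [6]
  #16 pop 3: in=[-3,3] → [-1,1] (no change)
  #17 pop 6: in=[-3,3] → [-3,3] (no change)

Fixpoint:
  val[0] = [0,2]
  val[1] = [-3,3]
  val[2] = [-3,3]
  val[3] = [-1,1]
  val[4] = [-1,0]
  val[5] = [-3,3]
  val[6] = [-3,3]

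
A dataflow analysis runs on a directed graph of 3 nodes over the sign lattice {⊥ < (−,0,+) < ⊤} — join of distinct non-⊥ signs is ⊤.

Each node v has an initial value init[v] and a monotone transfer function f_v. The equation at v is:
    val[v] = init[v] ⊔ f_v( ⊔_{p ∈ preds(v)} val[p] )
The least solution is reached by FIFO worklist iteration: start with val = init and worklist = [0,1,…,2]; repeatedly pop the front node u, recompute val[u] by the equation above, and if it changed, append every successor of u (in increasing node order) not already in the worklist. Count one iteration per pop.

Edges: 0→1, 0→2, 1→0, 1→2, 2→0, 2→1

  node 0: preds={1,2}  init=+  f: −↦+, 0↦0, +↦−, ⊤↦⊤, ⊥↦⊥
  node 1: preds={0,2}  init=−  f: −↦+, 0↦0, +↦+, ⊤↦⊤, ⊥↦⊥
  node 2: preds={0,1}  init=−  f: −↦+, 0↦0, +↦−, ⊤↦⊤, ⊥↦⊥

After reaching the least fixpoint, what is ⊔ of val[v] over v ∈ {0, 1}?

Worklist (6 pops):
  #1 pop 0: in=− → + (no change)
  #2 pop 1: in=⊤ → ⊤ (was −); enqueue [0]
  #3 pop 2: in=⊤ → ⊤ (was −); enqueue [1]
  #4 pop 0: in=⊤ → ⊤ (was +); enqueue [2]
  #5 pop 1: in=⊤ → ⊤ (no change)
  #6 pop 2: in=⊤ → ⊤ (no change)

Fixpoint:
  val[0] = ⊤
  val[1] = ⊤
  val[2] = ⊤

⊤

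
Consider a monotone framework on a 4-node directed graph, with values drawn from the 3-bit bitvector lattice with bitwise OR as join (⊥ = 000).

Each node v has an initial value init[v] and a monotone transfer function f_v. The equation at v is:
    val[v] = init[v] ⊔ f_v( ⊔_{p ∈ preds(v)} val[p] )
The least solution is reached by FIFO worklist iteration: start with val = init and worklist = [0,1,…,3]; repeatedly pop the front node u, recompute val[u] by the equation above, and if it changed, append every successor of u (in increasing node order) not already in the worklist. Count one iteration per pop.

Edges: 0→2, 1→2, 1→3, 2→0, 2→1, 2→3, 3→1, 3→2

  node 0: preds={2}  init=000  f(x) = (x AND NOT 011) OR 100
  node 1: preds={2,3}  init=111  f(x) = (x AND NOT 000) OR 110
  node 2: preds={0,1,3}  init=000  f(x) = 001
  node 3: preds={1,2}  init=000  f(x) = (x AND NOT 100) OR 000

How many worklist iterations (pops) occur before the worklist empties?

7

Trace (7 dequeues):
  [1] u=0 | in 000 | out 100 | prev 000 | push {}
  [2] u=1 | in 000 | out 111 | ==
  [3] u=2 | in 111 | out 001 | prev 000 | push {0,1}
  [4] u=3 | in 111 | out 011 | prev 000 | push {2}
  [5] u=0 | in 001 | out 100 | ==
  [6] u=1 | in 011 | out 111 | ==
  [7] u=2 | in 111 | out 001 | ==

Converged values:
  [0] 100
  [1] 111
  [2] 001
  [3] 011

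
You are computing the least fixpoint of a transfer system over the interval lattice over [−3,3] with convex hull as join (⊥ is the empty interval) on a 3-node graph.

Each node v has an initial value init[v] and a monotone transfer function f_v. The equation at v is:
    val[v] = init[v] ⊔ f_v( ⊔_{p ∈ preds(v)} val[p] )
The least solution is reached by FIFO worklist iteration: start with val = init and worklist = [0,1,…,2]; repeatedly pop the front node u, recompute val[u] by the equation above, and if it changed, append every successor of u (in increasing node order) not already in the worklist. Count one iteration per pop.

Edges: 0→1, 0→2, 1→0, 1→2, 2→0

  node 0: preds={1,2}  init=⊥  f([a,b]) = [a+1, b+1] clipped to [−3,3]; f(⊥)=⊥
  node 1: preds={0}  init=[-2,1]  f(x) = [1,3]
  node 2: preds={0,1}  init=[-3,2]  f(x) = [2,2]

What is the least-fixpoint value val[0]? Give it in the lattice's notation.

Worklist (4 pops):
  #1 pop 0: in=[-3,2] → [-2,3] (was ⊥); enqueue []
  #2 pop 1: in=[-2,3] → [-2,3] (was [-2,1]); enqueue [0]
  #3 pop 2: in=[-2,3] → [-3,2] (no change)
  #4 pop 0: in=[-3,3] → [-2,3] (no change)

Fixpoint:
  val[0] = [-2,3]
  val[1] = [-2,3]
  val[2] = [-3,2]

[-2,3]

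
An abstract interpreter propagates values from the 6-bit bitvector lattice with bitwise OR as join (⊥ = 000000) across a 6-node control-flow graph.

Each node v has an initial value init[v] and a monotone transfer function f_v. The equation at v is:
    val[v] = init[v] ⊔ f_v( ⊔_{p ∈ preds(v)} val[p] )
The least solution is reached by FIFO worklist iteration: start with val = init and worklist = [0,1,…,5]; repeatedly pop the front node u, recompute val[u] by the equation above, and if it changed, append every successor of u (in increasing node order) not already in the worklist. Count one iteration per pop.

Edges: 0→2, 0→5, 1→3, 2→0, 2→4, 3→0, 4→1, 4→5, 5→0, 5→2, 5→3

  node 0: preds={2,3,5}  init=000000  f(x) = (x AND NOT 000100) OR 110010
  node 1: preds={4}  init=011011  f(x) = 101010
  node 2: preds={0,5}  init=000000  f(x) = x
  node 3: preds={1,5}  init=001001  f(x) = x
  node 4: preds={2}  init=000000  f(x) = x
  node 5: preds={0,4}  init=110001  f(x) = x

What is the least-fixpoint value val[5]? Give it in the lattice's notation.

Iteration log — 10 steps:
  step 1. node 0  ⊔preds=111001  new=111011  old=000000  +wl: 
  step 2. node 1  ⊔preds=000000  new=111011  old=011011  +wl: 
  step 3. node 2  ⊔preds=111011  new=111011  old=000000  +wl: 0
  step 4. node 3  ⊔preds=111011  new=111011  old=001001  +wl: 
  step 5. node 4  ⊔preds=111011  new=111011  old=000000  +wl: 1
  step 6. node 5  ⊔preds=111011  new=111011  old=110001  +wl: 2,3
  step 7. node 0  ⊔preds=111011  new=111011  stable
  step 8. node 1  ⊔preds=111011  new=111011  stable
  step 9. node 2  ⊔preds=111011  new=111011  stable
  step 10. node 3  ⊔preds=111011  new=111011  stable

Least fixpoint reached:
  node 0: 111011
  node 1: 111011
  node 2: 111011
  node 3: 111011
  node 4: 111011
  node 5: 111011

111011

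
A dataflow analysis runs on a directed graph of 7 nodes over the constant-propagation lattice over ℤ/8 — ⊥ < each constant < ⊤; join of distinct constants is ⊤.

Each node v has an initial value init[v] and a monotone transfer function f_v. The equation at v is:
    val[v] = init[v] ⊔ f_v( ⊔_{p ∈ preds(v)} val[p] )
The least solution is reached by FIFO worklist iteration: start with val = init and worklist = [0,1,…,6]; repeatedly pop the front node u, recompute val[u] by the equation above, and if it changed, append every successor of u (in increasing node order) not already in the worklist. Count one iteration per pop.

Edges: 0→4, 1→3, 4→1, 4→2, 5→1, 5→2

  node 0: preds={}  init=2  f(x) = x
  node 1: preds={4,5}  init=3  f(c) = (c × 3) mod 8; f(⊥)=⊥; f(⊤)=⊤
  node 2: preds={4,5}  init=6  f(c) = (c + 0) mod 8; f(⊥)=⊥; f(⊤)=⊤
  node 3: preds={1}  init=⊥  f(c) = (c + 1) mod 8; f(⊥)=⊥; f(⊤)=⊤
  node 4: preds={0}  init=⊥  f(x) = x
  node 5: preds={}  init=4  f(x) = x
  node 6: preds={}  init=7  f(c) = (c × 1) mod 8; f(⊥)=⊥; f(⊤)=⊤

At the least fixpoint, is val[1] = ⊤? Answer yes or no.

yes

Trace (9 dequeues):
  [1] u=0 | in ⊥ | out 2 | ==
  [2] u=1 | in 4 | out ⊤ | prev 3 | push {}
  [3] u=2 | in 4 | out ⊤ | prev 6 | push {}
  [4] u=3 | in ⊤ | out ⊤ | prev ⊥ | push {}
  [5] u=4 | in 2 | out 2 | prev ⊥ | push {1,2}
  [6] u=5 | in ⊥ | out 4 | ==
  [7] u=6 | in ⊥ | out 7 | ==
  [8] u=1 | in ⊤ | out ⊤ | ==
  [9] u=2 | in ⊤ | out ⊤ | ==

Converged values:
  [0] 2
  [1] ⊤
  [2] ⊤
  [3] ⊤
  [4] 2
  [5] 4
  [6] 7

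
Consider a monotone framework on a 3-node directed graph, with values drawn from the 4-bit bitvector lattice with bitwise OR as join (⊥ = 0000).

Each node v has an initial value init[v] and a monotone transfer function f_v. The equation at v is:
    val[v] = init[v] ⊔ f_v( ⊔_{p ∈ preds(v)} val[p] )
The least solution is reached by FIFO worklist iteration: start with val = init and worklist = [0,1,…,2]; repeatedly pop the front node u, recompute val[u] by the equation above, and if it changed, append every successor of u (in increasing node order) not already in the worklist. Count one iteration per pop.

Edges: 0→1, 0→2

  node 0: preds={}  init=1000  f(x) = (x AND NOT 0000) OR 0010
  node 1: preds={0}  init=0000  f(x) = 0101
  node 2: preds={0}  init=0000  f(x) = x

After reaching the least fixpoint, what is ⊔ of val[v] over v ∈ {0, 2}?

Iteration log — 3 steps:
  step 1. node 0  ⊔preds=0000  new=1010  old=1000  +wl: 
  step 2. node 1  ⊔preds=1010  new=0101  old=0000  +wl: 
  step 3. node 2  ⊔preds=1010  new=1010  old=0000  +wl: 

Least fixpoint reached:
  node 0: 1010
  node 1: 0101
  node 2: 1010

1010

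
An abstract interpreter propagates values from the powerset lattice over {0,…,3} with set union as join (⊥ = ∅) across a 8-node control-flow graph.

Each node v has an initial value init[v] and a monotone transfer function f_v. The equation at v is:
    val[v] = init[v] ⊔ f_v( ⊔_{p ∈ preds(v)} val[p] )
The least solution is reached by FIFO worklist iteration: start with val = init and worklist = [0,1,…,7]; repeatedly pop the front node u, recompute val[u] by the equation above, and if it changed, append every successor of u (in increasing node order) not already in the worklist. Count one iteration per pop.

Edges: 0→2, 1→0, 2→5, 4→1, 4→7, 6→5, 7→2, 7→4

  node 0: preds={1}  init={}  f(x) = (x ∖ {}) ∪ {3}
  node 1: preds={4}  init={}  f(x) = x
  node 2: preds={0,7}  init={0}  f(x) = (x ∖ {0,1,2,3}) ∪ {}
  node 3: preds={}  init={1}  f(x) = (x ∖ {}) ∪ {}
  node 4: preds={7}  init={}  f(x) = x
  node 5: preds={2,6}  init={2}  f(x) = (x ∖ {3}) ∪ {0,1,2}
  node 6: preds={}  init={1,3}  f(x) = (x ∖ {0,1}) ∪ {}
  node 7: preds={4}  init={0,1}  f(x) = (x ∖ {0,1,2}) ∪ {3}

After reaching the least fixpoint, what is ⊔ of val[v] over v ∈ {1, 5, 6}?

Trace (16 dequeues):
  [1] u=0 | in {} | out {3} | prev {} | push {}
  [2] u=1 | in {} | out {} | ==
  [3] u=2 | in {0,1,3} | out {0} | ==
  [4] u=3 | in {} | out {1} | ==
  [5] u=4 | in {0,1} | out {0,1} | prev {} | push {1}
  [6] u=5 | in {0,1,3} | out {0,1,2} | prev {2} | push {}
  [7] u=6 | in {} | out {1,3} | ==
  [8] u=7 | in {0,1} | out {0,1,3} | prev {0,1} | push {2,4}
  [9] u=1 | in {0,1} | out {0,1} | prev {} | push {0}
  [10] u=2 | in {0,1,3} | out {0} | ==
  [11] u=4 | in {0,1,3} | out {0,1,3} | prev {0,1} | push {1,7}
  [12] u=0 | in {0,1} | out {0,1,3} | prev {3} | push {2}
  [13] u=1 | in {0,1,3} | out {0,1,3} | prev {0,1} | push {0}
  [14] u=7 | in {0,1,3} | out {0,1,3} | ==
  [15] u=2 | in {0,1,3} | out {0} | ==
  [16] u=0 | in {0,1,3} | out {0,1,3} | ==

Converged values:
  [0] {0,1,3}
  [1] {0,1,3}
  [2] {0}
  [3] {1}
  [4] {0,1,3}
  [5] {0,1,2}
  [6] {1,3}
  [7] {0,1,3}

{0,1,2,3}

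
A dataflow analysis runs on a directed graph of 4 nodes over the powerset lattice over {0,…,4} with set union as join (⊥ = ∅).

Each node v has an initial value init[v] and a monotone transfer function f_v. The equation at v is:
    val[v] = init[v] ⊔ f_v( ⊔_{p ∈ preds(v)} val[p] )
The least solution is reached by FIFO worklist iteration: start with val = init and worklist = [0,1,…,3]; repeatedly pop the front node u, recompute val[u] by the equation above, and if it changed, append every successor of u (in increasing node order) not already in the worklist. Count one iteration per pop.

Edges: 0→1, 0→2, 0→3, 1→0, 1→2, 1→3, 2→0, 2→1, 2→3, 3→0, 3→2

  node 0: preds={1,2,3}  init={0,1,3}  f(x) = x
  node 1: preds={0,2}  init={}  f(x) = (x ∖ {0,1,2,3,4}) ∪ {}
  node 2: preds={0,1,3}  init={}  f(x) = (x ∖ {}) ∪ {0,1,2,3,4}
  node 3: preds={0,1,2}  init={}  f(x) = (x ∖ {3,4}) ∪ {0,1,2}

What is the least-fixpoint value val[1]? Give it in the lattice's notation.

Worklist (8 pops):
  #1 pop 0: in={} → {0,1,3} (no change)
  #2 pop 1: in={0,1,3} → {} (no change)
  #3 pop 2: in={0,1,3} → {0,1,2,3,4} (was {}); enqueue [0,1]
  #4 pop 3: in={0,1,2,3,4} → {0,1,2} (was {}); enqueue [2]
  #5 pop 0: in={0,1,2,3,4} → {0,1,2,3,4} (was {0,1,3}); enqueue [3]
  #6 pop 1: in={0,1,2,3,4} → {} (no change)
  #7 pop 2: in={0,1,2,3,4} → {0,1,2,3,4} (no change)
  #8 pop 3: in={0,1,2,3,4} → {0,1,2} (no change)

Fixpoint:
  val[0] = {0,1,2,3,4}
  val[1] = {}
  val[2] = {0,1,2,3,4}
  val[3] = {0,1,2}

{}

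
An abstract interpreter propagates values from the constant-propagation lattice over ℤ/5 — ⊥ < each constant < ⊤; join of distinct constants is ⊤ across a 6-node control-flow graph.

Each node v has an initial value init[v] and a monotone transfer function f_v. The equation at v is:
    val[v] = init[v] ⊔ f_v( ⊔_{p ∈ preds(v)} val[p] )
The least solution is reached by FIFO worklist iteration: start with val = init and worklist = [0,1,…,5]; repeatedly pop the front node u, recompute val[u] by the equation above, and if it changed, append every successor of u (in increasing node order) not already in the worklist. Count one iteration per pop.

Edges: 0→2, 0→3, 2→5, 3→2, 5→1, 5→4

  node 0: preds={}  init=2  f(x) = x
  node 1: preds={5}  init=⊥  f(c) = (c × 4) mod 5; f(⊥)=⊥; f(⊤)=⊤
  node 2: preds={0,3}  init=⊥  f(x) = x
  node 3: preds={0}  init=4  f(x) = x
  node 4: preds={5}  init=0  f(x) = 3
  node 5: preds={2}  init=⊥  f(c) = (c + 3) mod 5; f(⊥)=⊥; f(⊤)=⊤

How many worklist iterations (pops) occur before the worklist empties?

9

Iteration log — 9 steps:
  step 1. node 0  ⊔preds=⊥  new=2  stable
  step 2. node 1  ⊔preds=⊥  new=⊥  stable
  step 3. node 2  ⊔preds=⊤  new=⊤  old=⊥  +wl: 
  step 4. node 3  ⊔preds=2  new=⊤  old=4  +wl: 2
  step 5. node 4  ⊔preds=⊥  new=⊤  old=0  +wl: 
  step 6. node 5  ⊔preds=⊤  new=⊤  old=⊥  +wl: 1,4
  step 7. node 2  ⊔preds=⊤  new=⊤  stable
  step 8. node 1  ⊔preds=⊤  new=⊤  old=⊥  +wl: 
  step 9. node 4  ⊔preds=⊤  new=⊤  stable

Least fixpoint reached:
  node 0: 2
  node 1: ⊤
  node 2: ⊤
  node 3: ⊤
  node 4: ⊤
  node 5: ⊤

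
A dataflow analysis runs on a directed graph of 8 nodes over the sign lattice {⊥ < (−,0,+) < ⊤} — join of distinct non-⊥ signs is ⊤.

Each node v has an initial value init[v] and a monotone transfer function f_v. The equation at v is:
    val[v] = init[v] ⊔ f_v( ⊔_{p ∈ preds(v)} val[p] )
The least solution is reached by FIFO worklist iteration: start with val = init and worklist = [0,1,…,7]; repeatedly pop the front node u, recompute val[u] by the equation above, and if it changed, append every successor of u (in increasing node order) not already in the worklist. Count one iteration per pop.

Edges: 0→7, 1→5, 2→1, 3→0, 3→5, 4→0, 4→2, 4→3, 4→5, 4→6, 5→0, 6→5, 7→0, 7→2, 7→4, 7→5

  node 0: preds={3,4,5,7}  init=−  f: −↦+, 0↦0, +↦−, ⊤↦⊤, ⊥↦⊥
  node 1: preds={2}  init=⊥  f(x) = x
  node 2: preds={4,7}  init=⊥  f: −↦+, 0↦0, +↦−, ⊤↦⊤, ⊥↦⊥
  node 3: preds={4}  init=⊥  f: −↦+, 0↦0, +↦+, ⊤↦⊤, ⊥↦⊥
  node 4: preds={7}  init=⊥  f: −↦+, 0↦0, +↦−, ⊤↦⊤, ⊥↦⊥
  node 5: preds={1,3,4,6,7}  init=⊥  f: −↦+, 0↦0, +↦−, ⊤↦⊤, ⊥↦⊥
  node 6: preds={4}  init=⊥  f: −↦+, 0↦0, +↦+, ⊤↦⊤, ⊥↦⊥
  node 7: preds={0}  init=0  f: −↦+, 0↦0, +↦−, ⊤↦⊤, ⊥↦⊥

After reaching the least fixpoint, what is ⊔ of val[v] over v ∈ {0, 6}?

Trace (22 dequeues):
  [1] u=0 | in 0 | out ⊤ | prev − | push {}
  [2] u=1 | in ⊥ | out ⊥ | ==
  [3] u=2 | in 0 | out 0 | prev ⊥ | push {1}
  [4] u=3 | in ⊥ | out ⊥ | ==
  [5] u=4 | in 0 | out 0 | prev ⊥ | push {0,2,3}
  [6] u=5 | in 0 | out 0 | prev ⊥ | push {}
  [7] u=6 | in 0 | out 0 | prev ⊥ | push {5}
  [8] u=7 | in ⊤ | out ⊤ | prev 0 | push {4}
  [9] u=1 | in 0 | out 0 | prev ⊥ | push {}
  [10] u=0 | in ⊤ | out ⊤ | ==
  [11] u=2 | in ⊤ | out ⊤ | prev 0 | push {1}
  [12] u=3 | in 0 | out 0 | prev ⊥ | push {0}
  [13] u=5 | in ⊤ | out ⊤ | prev 0 | push {}
  [14] u=4 | in ⊤ | out ⊤ | prev 0 | push {2,3,5,6}
  [15] u=1 | in ⊤ | out ⊤ | prev 0 | push {}
  [16] u=0 | in ⊤ | out ⊤ | ==
  [17] u=2 | in ⊤ | out ⊤ | ==
  [18] u=3 | in ⊤ | out ⊤ | prev 0 | push {0}
  [19] u=5 | in ⊤ | out ⊤ | ==
  [20] u=6 | in ⊤ | out ⊤ | prev 0 | push {5}
  [21] u=0 | in ⊤ | out ⊤ | ==
  [22] u=5 | in ⊤ | out ⊤ | ==

Converged values:
  [0] ⊤
  [1] ⊤
  [2] ⊤
  [3] ⊤
  [4] ⊤
  [5] ⊤
  [6] ⊤
  [7] ⊤

⊤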